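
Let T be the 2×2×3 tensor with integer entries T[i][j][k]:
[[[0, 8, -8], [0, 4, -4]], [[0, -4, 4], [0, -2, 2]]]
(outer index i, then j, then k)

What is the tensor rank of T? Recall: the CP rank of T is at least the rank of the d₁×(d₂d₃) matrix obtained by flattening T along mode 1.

1

Lower bound: T ≠ 0 (e.g. T[0,0,1] = 8), so rank(T) ≥ 1.
Upper bound: the mode-1 fibre T[:,0,1] = [8, -4] gives a = [2, -1] (primitive direction); the mode-2 fibre T[0,:,1] = [8, 4] gives b = [2, 1]; then c[k] = T[0,0,k] / (a[0]·b[0]) = [0, 8, -8] / 4 = [0, 2, -2].
Expanding [2, -1] ⊗ [2, 1] ⊗ [0, 2, -2] reproduces all 12 entries of T, so T = [2, -1] ⊗ [2, 1] ⊗ [0, 2, -2] and rank(T) ≤ 1.
These bounds meet, so rank(T) = 1.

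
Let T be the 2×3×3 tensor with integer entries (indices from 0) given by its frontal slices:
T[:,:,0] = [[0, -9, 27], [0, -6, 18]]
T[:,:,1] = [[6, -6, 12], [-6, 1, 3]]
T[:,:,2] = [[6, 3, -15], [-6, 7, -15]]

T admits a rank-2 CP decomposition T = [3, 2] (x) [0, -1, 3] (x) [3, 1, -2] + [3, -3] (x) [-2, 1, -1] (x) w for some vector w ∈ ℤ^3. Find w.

w = [0, -1, -1]

Subtract the known terms from T to get the rank-1 residual R = [3, -3] (x) [-2, 1, -1] (x) w, so R[i,j,k] = a[i]·b[j]·w[k]. Pick indices with nonzero a[0]·b[0] = (3)·(-2) = -6. Only the fibre through (0,0,·) is needed: R[0,0,:] = T[0,0,:] − Σₗ aₗ[0]bₗ[0]cₗ = [0, 6, 6] − (3)·(0)·[3, 1, -2] = [0, 6, 6]. Then w[k] = R[0,0,k] / -6 for each k, giving w = [0, 6, 6] / -6 = [0, -1, -1].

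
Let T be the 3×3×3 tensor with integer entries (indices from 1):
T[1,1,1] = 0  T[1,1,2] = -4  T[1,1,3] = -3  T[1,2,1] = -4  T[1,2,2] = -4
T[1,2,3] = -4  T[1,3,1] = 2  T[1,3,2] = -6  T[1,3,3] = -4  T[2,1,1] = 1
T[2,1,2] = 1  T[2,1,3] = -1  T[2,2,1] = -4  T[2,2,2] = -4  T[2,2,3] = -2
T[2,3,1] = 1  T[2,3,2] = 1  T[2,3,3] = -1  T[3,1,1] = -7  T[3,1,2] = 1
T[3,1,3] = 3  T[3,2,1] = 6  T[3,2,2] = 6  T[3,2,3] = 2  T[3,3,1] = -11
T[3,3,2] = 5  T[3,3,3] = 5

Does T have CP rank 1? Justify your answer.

No

The mode-1 unfolding of T (rows indexed by i, columns by (j,k) = (1,1), (1,2), (1,3), (2,1), (2,2), (2,3), (3,1), (3,2), (3,3)) is [[0, -4, -3, -4, -4, -4, 2, -6, -4], [1, 1, -1, -4, -4, -2, 1, 1, -1], [-7, 1, 3, 6, 6, 2, -11, 5, 5]].
There the 3×3 minor on rows i ∈ {1, 2, 3}, columns (j,k) ∈ {(1,1), (1,2), (1,3)} is det [[0, -4, -3], [1, 1, -1], [-7, 1, 3]] = -40 ≠ 0, so this unfolding has rank ≥ 3; CP rank is at least every unfolding rank, so rank(T) ≥ 3.
In particular rank(T) ≥ 3 > 1, so T is not rank-1.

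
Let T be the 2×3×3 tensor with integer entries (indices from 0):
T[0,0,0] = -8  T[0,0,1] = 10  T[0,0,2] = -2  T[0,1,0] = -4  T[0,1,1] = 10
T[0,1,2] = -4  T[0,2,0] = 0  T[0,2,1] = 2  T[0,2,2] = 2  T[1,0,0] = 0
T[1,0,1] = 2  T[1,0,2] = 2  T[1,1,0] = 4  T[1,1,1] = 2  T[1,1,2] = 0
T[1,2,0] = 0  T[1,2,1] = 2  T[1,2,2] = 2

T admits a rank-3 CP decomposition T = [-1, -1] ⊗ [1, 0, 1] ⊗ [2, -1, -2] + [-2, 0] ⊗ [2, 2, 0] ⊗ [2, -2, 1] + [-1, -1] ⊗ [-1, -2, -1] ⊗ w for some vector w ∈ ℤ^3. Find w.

w = [2, 1, 0]

Subtract the known terms from T to get the rank-1 residual R = [-1, -1] ⊗ [-1, -2, -1] ⊗ w, so R[i,j,k] = a[i]·b[j]·w[k]. Pick indices with nonzero a[0]·b[0] = (-1)·(-1) = 1. Only the fibre through (0,0,·) is needed: R[0,0,:] = T[0,0,:] − Σₗ aₗ[0]bₗ[0]cₗ = [-8, 10, -2] − (-1)·(1)·[2, -1, -2] − (-2)·(2)·[2, -2, 1] = [2, 1, 0]. Then w[k] = R[0,0,k] / 1 for each k, giving w = [2, 1, 0] / 1 = [2, 1, 0].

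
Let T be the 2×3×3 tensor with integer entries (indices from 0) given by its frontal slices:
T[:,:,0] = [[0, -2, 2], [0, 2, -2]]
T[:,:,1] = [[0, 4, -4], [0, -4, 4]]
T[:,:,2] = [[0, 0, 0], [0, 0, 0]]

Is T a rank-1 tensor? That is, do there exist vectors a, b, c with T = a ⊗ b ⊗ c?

If T = a ⊗ b ⊗ c then every fibre of T is a multiple of the corresponding factor, so read the factors off the fibres through the nonzero entry T[0,1,0] = -2.
The mode-1 fibre T[:,1,0] = [-2, 2] gives a = [1, -1] (primitive direction); the mode-2 fibre T[0,:,0] = [0, -2, 2] gives b = [0, 1, -1]; then c[k] = T[0,1,k] / (a[0]·b[1]) = [-2, 4, 0] / 1 = [-2, 4, 0].
Expanding [1, -1] ⊗ [0, 1, -1] ⊗ [-2, 4, 0] reproduces all 18 entries of T, so T = [1, -1] ⊗ [0, 1, -1] ⊗ [-2, 4, 0] and rank(T) ≤ 1.
Equivalently every frontal slice T[:,:,k] is c[k] times the rank-1 matrix [1, -1] ⊗ [0, 1, -1]. So T has rank 1 (it is nonzero).

Yes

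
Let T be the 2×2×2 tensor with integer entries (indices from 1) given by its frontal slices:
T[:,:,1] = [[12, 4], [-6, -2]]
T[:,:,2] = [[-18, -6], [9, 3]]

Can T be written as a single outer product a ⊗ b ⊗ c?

If T = a ⊗ b ⊗ c then every fibre of T is a multiple of the corresponding factor, so read the factors off the fibres through the nonzero entry T[1,1,1] = 12.
The mode-1 fibre T[:,1,1] = [12, -6] gives a = (2, -1) (primitive direction); the mode-2 fibre T[1,:,1] = [12, 4] gives b = (3, 1); then c[k] = T[1,1,k] / (a[1]·b[1]) = [12, -18] / 6 = (2, -3).
Expanding (2, -1) ⊗ (3, 1) ⊗ (2, -3) reproduces all 8 entries of T, so T = (2, -1) ⊗ (3, 1) ⊗ (2, -3) and rank(T) ≤ 1.
Equivalently every frontal slice T[:,:,k] is c[k] times the rank-1 matrix (2, -1) ⊗ (3, 1). So T has rank 1 (it is nonzero).

Yes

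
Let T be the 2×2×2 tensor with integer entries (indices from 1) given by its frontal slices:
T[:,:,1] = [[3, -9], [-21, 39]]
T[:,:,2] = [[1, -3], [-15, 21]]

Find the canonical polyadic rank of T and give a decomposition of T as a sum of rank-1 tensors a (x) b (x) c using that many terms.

Lower bound: the mode-2 unfolding of T (rows indexed by j, columns by (i,k) = (1,1), (1,2), (2,1), (2,2)) is [[3, 1, -21, -15], [-9, -3, 39, 21]].
There the 2×2 minor on rows j ∈ {1, 2}, columns (i,k) ∈ {(1,1), (2,1)} is det [[3, -21], [-9, 39]] = -72 ≠ 0, so this unfolding has rank ≥ 2; CP rank is at least every unfolding rank, so rank(T) ≥ 2. (Flattening ranks never certify an upper bound on CP rank; for that we must actually write T with 2 rank-1 terms.)
Upper bound — finding two terms. Write S_k = T[:,:,k] for the frontal slices: S₁ = [[3, -9], [-21, 39]], S₂ = [[1, -3], [-15, 21]].
If T = a₁ (x) b₁ (x) c₁ + a₂ (x) b₂ (x) c₂ then each S_k = c₁[k]·a₁b₁ᵀ + c₂[k]·a₂b₂ᵀ. S₁ and S₂ are linearly independent, so a₁b₁ᵀ and a₂b₂ᵀ must span the same plane of matrices: they are the rank-1 matrices of the form x·S₁ + y·S₂.
det(x·S₁ + y·S₂) is −72·x² − 96·xy − 24·y² = (-24)·(x + y)(3·x + y), vanishing at (x:y) = (1:-1) and (1:-3).
M₁ = S₁ − S₂ = [[2, -6], [-6, 18]] = 2·[1, -3][1, -3]ᵀ and M₂ = S₁ − 3·S₂ = [[0, 0], [24, -24]] = 24·[0, 1][1, -1]ᵀ, so take a₁ = [1, -3], b₁ = [1, -3], a₂ = [0, 1], b₂ = [1, -1].
Each slice is an integer combination of E₁ = a₁b₁ᵀ and E₂ = a₂b₂ᵀ: S₁ = 3·E₁ − 12·E₂, S₂ = E₁ − 12·E₂; reading off coefficients, c₁ = [3, 1] and c₂ = [-12, -12].
Hence T = [1, -3] (x) [1, -3] (x) [3, 1] + [0, 1] (x) [1, -1] (x) [-12, -12], so rank(T) ≤ 2.
These bounds meet, so rank(T) = 2.

rank(T) = 2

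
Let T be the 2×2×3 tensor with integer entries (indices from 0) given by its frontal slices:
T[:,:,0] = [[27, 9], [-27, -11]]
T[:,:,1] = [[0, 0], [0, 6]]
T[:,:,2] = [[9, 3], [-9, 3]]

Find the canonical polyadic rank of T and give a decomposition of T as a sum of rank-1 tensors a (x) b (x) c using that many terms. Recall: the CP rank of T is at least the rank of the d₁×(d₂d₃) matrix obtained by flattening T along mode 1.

rank(T) = 2

Lower bound: the mode-2 unfolding of T (rows indexed by j, columns by (i,k) = (0,0), (0,1), (0,2), (1,0), (1,1), (1,2)) is [[27, 0, 9, -27, 0, -9], [9, 0, 3, -11, 6, 3]].
There the 2×2 minor on rows j ∈ {0, 1}, columns (i,k) ∈ {(0,0), (1,0)} is det [[27, -27], [9, -11]] = -54 ≠ 0, so this unfolding has rank ≥ 2; CP rank is at least every unfolding rank, so rank(T) ≥ 2. (Unfolding ranks only ever bound the CP rank from below — rank(T) can be strictly larger than all of them — so the matching upper bound has to come from an explicit 2-term decomposition.)
Upper bound — finding two terms. Write S_k = T[:,:,k] for the frontal slices: S₀ = [[27, 9], [-27, -11]], S₁ = [[0, 0], [0, 6]], S₂ = [[9, 3], [-9, 3]].
If T = a₁ (x) b₁ (x) c₁ + a₂ (x) b₂ (x) c₂ then each S_k = c₁[k]·a₁b₁ᵀ + c₂[k]·a₂b₂ᵀ. S₀ and S₁ are linearly independent, so a₁b₁ᵀ and a₂b₂ᵀ must span the same plane of matrices: they are the rank-1 matrices of the form x·S₀ + y·S₁.
det(x·S₀ + y·S₁) is −54·x² + 162·xy = (-54)·(x − 3·y)(x), vanishing at (x:y) = (3:1) and (0:1).
M₁ = 3·S₀ + S₁ = [[81, 27], [-81, -27]] = 27·(1, -1)(3, 1)ᵀ and M₂ = S₁ = [[0, 0], [0, 6]] = 6·(0, 1)(0, 1)ᵀ, so take a₁ = (1, -1), b₁ = (3, 1), a₂ = (0, 1), b₂ = (0, 1).
Each slice is an integer combination of E₁ = a₁b₁ᵀ and E₂ = a₂b₂ᵀ: S₀ = 9·E₁ − 2·E₂, S₁ = 6·E₂, S₂ = 3·E₁ + 6·E₂; reading off coefficients, c₁ = (9, 0, 3) and c₂ = (-2, 6, 6).
Hence T = (1, -1) (x) (3, 1) (x) (9, 0, 3) + (0, 1) (x) (0, 1) (x) (-2, 6, 6), so rank(T) ≤ 2.
These bounds meet, so rank(T) = 2.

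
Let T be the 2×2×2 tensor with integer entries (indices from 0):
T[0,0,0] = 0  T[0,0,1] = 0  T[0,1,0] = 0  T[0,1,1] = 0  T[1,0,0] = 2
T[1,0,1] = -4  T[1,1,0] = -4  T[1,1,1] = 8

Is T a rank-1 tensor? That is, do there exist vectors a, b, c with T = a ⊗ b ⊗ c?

Yes

If T = a ⊗ b ⊗ c then every fibre of T is a multiple of the corresponding factor, so read the factors off the fibres through the nonzero entry T[1,0,0] = 2.
The mode-1 fibre T[:,0,0] = [0, 2] gives a = [0, 1] (primitive direction); the mode-2 fibre T[1,:,0] = [2, -4] gives b = [1, -2]; then c[k] = T[1,0,k] / (a[1]·b[0]) = [2, -4] / 1 = [2, -4].
Expanding [0, 1] ⊗ [1, -2] ⊗ [2, -4] reproduces all 8 entries of T, so T = [0, 1] ⊗ [1, -2] ⊗ [2, -4] and rank(T) ≤ 1.
Equivalently every frontal slice T[:,:,k] is c[k] times the rank-1 matrix [0, 1] ⊗ [1, -2]. So T has rank 1 (it is nonzero).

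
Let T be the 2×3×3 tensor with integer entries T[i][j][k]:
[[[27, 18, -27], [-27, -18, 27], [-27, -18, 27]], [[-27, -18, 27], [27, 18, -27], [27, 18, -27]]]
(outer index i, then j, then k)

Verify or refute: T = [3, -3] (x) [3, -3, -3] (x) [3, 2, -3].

Reconstruct entrywise from the claimed factors. For example, T[1,0,0] = -27 and Σₗ aₗ[1]bₗ[0]cₗ[0] = (-3)·(3)·(3) = -27; checking all 18 entries, every one matches. The claim holds.

Yes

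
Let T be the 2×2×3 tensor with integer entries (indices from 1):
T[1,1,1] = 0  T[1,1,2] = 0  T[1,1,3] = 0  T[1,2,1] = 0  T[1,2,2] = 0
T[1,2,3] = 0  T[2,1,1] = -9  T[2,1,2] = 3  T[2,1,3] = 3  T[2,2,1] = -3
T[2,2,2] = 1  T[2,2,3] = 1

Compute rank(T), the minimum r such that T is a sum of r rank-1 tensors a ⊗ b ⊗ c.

Lower bound: T ≠ 0 (e.g. T[2,1,1] = -9), so rank(T) ≥ 1.
Upper bound: if T = a ⊗ b ⊗ c then every fibre of T is a multiple of the corresponding factor, so read the factors off the fibres through the nonzero entry T[2,1,1] = -9.
The mode-1 fibre T[:,1,1] = [0, -9] gives a = [0, 1] (primitive direction); the mode-2 fibre T[2,:,1] = [-9, -3] gives b = [3, 1]; then c[k] = T[2,1,k] / (a[2]·b[1]) = [-9, 3, 3] / 3 = [-3, 1, 1].
Expanding [0, 1] ⊗ [3, 1] ⊗ [-3, 1, 1] reproduces all 12 entries of T, so T = [0, 1] ⊗ [3, 1] ⊗ [-3, 1, 1] and rank(T) ≤ 1.
These bounds meet, so rank(T) = 1.

1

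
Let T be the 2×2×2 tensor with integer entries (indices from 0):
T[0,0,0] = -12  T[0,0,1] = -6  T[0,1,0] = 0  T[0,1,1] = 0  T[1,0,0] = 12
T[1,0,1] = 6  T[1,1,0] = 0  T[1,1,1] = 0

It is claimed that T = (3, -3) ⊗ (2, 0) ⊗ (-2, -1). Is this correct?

Reconstruct entrywise from the claimed factors. For example, T[0,0,0] = -12 and Σₗ aₗ[0]bₗ[0]cₗ[0] = (3)·(2)·(-2) = -12; checking all 8 entries, every one matches. The claim holds.

Yes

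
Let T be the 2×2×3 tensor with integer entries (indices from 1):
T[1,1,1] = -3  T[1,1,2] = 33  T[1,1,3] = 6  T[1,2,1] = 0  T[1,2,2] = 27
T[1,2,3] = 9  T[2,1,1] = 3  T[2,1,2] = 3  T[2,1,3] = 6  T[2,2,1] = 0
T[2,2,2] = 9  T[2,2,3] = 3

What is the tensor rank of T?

2

Lower bound: the mode-3 unfolding of T (rows indexed by k, columns by (i,j) = (1,1), (1,2), (2,1), (2,2)) is [[-3, 0, 3, 0], [33, 27, 3, 9], [6, 9, 6, 3]].
There the 2×2 minor on rows k ∈ {1, 2}, columns (i,j) ∈ {(1,1), (1,2)} is det [[-3, 0], [33, 27]] = -81 ≠ 0, so this unfolding has rank ≥ 2; CP rank is at least every unfolding rank, so rank(T) ≥ 2. (Unfolding ranks only ever bound the CP rank from below — rank(T) can be strictly larger than all of them — so the matching upper bound has to come from an explicit 2-term decomposition.)
Upper bound — finding two terms. Write S_k = T[:,:,k] for the frontal slices: S₁ = [[-3, 0], [3, 0]], S₂ = [[33, 27], [3, 9]], S₃ = [[6, 9], [6, 3]].
If T = a₁ (x) b₁ (x) c₁ + a₂ (x) b₂ (x) c₂ then each S_k = c₁[k]·a₁b₁ᵀ + c₂[k]·a₂b₂ᵀ. S₁ and S₂ are linearly independent, so a₁b₁ᵀ and a₂b₂ᵀ must span the same plane of matrices: they are the rank-1 matrices of the form x·S₁ + y·S₂.
det(x·S₁ + y·S₂) is −108·xy + 216·y² = (-108)·(x − 2·y)(y), vanishing at (x:y) = (2:1) and (1:0).
M₁ = 2·S₁ + S₂ = [[27, 27], [9, 9]] = 9·[3, 1][1, 1]ᵀ and M₂ = S₁ = [[-3, 0], [3, 0]] = (-3)·[1, -1][1, 0]ᵀ, so take a₁ = [3, 1], b₁ = [1, 1], a₂ = [1, -1], b₂ = [1, 0].
Each slice is an integer combination of E₁ = a₁b₁ᵀ and E₂ = a₂b₂ᵀ: S₁ = −3·E₂, S₂ = 9·E₁ + 6·E₂, S₃ = 3·E₁ − 3·E₂; reading off coefficients, c₁ = [0, 9, 3] and c₂ = [-3, 6, -3].
Hence T = [3, 1] (x) [1, 1] (x) [0, 9, 3] + [1, -1] (x) [1, 0] (x) [-3, 6, -3], so rank(T) ≤ 2.
These bounds meet, so rank(T) = 2.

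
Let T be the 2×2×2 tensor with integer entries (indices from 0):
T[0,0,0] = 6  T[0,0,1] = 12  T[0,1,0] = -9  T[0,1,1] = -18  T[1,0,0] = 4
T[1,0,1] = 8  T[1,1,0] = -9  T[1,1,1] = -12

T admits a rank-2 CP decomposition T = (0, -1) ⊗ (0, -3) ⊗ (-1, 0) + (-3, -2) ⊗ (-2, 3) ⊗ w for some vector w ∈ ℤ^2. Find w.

Subtract the known terms from T to get the rank-1 residual R = (-3, -2) ⊗ (-2, 3) ⊗ w, so R[i,j,k] = a[i]·b[j]·w[k]. Pick indices with nonzero a[0]·b[0] = (-3)·(-2) = 6. Only the fibre through (0,0,·) is needed: R[0,0,:] = T[0,0,:] − Σₗ aₗ[0]bₗ[0]cₗ = [6, 12] − (0)·(0)·(-1, 0) = [6, 12]. Then w[k] = R[0,0,k] / 6 for each k, giving w = [6, 12] / 6 = (1, 2).

w = (1, 2)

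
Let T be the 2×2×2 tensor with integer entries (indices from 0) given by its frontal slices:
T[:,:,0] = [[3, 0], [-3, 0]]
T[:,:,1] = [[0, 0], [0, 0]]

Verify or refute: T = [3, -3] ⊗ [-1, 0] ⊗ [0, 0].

No

Reconstruct entry (0,0,0) from the claimed factors: Σₗ aₗ[0]bₗ[0]cₗ[0] = (3)·(-1)·(0) = 0, but T[0,0,0] = 3. The claim is false.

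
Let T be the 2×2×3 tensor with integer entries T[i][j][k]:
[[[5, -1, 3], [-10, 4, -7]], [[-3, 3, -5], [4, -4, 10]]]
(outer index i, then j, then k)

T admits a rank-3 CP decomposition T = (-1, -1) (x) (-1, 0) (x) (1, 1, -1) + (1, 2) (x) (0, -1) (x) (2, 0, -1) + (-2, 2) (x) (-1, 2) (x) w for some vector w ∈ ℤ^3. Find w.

Subtract the known terms from T to get the rank-1 residual R = (-2, 2) (x) (-1, 2) (x) w, so R[i,j,k] = a[i]·b[j]·w[k]. Pick indices with nonzero a[0]·b[0] = (-2)·(-1) = 2. Only the fibre through (0,0,·) is needed: R[0,0,:] = T[0,0,:] − Σₗ aₗ[0]bₗ[0]cₗ = [5, -1, 3] − (-1)·(-1)·(1, 1, -1) − (1)·(0)·(2, 0, -1) = [4, -2, 4]. Then w[k] = R[0,0,k] / 2 for each k, giving w = [4, -2, 4] / 2 = (2, -1, 2).

w = (2, -1, 2)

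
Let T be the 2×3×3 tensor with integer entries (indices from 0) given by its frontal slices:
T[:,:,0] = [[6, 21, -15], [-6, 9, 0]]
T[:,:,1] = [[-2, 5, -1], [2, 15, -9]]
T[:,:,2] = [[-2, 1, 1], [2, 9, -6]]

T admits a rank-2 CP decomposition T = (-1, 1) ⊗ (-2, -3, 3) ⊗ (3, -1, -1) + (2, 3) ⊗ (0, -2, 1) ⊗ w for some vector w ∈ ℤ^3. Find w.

w = (-3, -2, -1)

Subtract the known terms from T to get the rank-1 residual R = (2, 3) ⊗ (0, -2, 1) ⊗ w, so R[i,j,k] = a[i]·b[j]·w[k]. Pick indices with nonzero a[0]·b[1] = (2)·(-2) = -4. Only the fibre through (0,1,·) is needed: R[0,1,:] = T[0,1,:] − Σₗ aₗ[0]bₗ[1]cₗ = [21, 5, 1] − (-1)·(-3)·(3, -1, -1) = [12, 8, 4]. Then w[k] = R[0,1,k] / -4 for each k, giving w = [12, 8, 4] / -4 = (-3, -2, -1).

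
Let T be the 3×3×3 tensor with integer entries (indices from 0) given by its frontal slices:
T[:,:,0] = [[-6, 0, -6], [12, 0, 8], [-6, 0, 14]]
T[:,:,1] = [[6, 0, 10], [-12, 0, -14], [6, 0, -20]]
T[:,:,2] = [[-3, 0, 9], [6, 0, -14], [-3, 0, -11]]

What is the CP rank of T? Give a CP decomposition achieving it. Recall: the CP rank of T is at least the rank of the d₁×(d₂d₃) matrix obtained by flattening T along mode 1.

Lower bound: the mode-1 unfolding of T (rows indexed by i, columns by (j,k) = (0,0), (0,1), (0,2), (1,0), (1,1), (1,2), (2,0), (2,1), (2,2)) is [[-6, 6, -3, 0, 0, 0, -6, 10, 9], [12, -12, 6, 0, 0, 0, 8, -14, -14], [-6, 6, -3, 0, 0, 0, 14, -20, -11]].
There the 2×2 minor on rows i ∈ {0, 1}, columns (j,k) ∈ {(0,0), (2,0)} is det [[-6, -6], [12, 8]] = 24 ≠ 0, so this unfolding has rank ≥ 2; CP rank is at least every unfolding rank, so rank(T) ≥ 2. (Flattening ranks never certify an upper bound on CP rank; for that we must actually write T with 2 rank-1 terms.)
Upper bound — finding two terms. Write S_k = T[:,:,k] for the frontal slices: S₀ = [[-6, 0, -6], [12, 0, 8], [-6, 0, 14]], S₁ = [[6, 0, 10], [-12, 0, -14], [6, 0, -20]], S₂ = [[-3, 0, 9], [6, 0, -14], [-3, 0, -11]].
If T = a₁ ⊗ b₁ ⊗ c₁ + a₂ ⊗ b₂ ⊗ c₂ then each S_k = c₁[k]·a₁b₁ᵀ + c₂[k]·a₂b₂ᵀ. S₀ and S₁ are linearly independent, so a₁b₁ᵀ and a₂b₂ᵀ must span the same plane of matrices: they are the rank-1 matrices of the form x·S₀ + y·S₁.
The 2×2 minor of x·S₀ + y·S₁ on rows {0,1}, columns {0,2} is 24·x² − 60·xy + 36·y² = 12·(2·x − 3·y)(x − y), vanishing at (x:y) = (3:2) and (1:1).
M₁ = 3·S₀ + 2·S₁ = [[-6, 0, 2], [12, 0, -4], [-6, 0, 2]] = (-2)·[1, -2, 1][3, 0, -1]ᵀ and M₂ = S₀ + S₁ = [[0, 0, 4], [0, 0, -6], [0, 0, -6]] = 2·[2, -3, -3][0, 0, 1]ᵀ, so take a₁ = [1, -2, 1], b₁ = [3, 0, -1], a₂ = [2, -3, -3], b₂ = [0, 0, 1].
Each slice is an integer combination of E₁ = a₁b₁ᵀ and E₂ = a₂b₂ᵀ: S₀ = −2·E₁ − 4·E₂, S₁ = 2·E₁ + 6·E₂, S₂ = −E₁ + 4·E₂; reading off coefficients, c₁ = [-2, 2, -1] and c₂ = [-4, 6, 4].
Hence T = [1, -2, 1] ⊗ [3, 0, -1] ⊗ [-2, 2, -1] + [2, -3, -3] ⊗ [0, 0, 1] ⊗ [-4, 6, 4], so rank(T) ≤ 2.
These bounds meet, so rank(T) = 2.

rank(T) = 2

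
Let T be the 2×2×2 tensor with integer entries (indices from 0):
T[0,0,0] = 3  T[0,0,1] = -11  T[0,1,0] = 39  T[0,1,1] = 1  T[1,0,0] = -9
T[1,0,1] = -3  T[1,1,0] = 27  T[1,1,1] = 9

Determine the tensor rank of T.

Lower bound: the mode-1 unfolding of T (rows indexed by i, columns by (j,k) = (0,0), (0,1), (1,0), (1,1)) is [[3, -11, 39, 1], [-9, -3, 27, 9]].
There the 2×2 minor on rows i ∈ {0, 1}, columns (j,k) ∈ {(0,0), (0,1)} is det [[3, -11], [-9, -3]] = -108 ≠ 0, so this unfolding has rank ≥ 2; CP rank is at least every unfolding rank, so rank(T) ≥ 2. (This is only a lower bound: in general the CP rank may exceed every unfolding rank, so we still need to exhibit 2 rank-1 terms summing to T.)
Upper bound — finding two terms. Write S_k = T[:,:,k] for the frontal slices: S₀ = [[3, 39], [-9, 27]], S₁ = [[-11, 1], [-3, 9]].
If T = a₁ ⊗ b₁ ⊗ c₁ + a₂ ⊗ b₂ ⊗ c₂ then each S_k = c₁[k]·a₁b₁ᵀ + c₂[k]·a₂b₂ᵀ. S₀ and S₁ are linearly independent, so a₁b₁ᵀ and a₂b₂ᵀ must span the same plane of matrices: they are the rank-1 matrices of the form x·S₀ + y·S₁.
det(x·S₀ + y·S₁) is 432·x² − 144·xy − 96·y² = 48·(3·x − 2·y)(3·x + y), vanishing at (x:y) = (2:3) and (1:-3).
M₁ = 2·S₀ + 3·S₁ = [[-27, 81], [-27, 81]] = (-27)·[1, 1][1, -3]ᵀ and M₂ = S₀ − 3·S₁ = [[36, 36], [0, 0]] = 36·[1, 0][1, 1]ᵀ, so take a₁ = [1, 1], b₁ = [1, -3], a₂ = [1, 0], b₂ = [1, 1].
Each slice is an integer combination of E₁ = a₁b₁ᵀ and E₂ = a₂b₂ᵀ: S₀ = −9·E₁ + 12·E₂, S₁ = −3·E₁ − 8·E₂; reading off coefficients, c₁ = [-9, -3] and c₂ = [12, -8].
Hence T = [1, 1] ⊗ [1, -3] ⊗ [-9, -3] + [1, 0] ⊗ [1, 1] ⊗ [12, -8], so rank(T) ≤ 2.
These bounds meet, so rank(T) = 2.

2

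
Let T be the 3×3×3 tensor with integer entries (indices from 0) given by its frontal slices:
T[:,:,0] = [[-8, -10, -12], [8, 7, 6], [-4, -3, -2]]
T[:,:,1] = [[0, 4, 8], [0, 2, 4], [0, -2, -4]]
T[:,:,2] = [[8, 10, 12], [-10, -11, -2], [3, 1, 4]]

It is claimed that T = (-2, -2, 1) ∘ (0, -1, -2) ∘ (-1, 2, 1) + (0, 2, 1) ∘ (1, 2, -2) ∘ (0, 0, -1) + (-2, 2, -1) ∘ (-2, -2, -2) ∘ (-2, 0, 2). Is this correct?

Reconstruct entry (1,1,0) from the claimed factors: Σₗ aₗ[1]bₗ[1]cₗ[0] = (-2)·(-1)·(-1) + (2)·(2)·(0) + (2)·(-2)·(-2) = 6, but T[1,1,0] = 7. The claim is false.

No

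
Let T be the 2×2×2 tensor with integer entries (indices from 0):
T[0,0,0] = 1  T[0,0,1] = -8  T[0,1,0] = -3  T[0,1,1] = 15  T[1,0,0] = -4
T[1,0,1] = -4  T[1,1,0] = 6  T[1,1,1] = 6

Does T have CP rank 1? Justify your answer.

No

The mode-3 unfolding of T (rows indexed by k, columns by (i,j) = (0,0), (0,1), (1,0), (1,1)) is [[1, -3, -4, 6], [-8, 15, -4, 6]].
There the 2×2 minor on rows k ∈ {0, 1}, columns (i,j) ∈ {(0,0), (0,1)} is det [[1, -3], [-8, 15]] = -9 ≠ 0, so this unfolding has rank ≥ 2; CP rank is at least every unfolding rank, so rank(T) ≥ 2.
In particular rank(T) ≥ 2 > 1, so T is not rank-1.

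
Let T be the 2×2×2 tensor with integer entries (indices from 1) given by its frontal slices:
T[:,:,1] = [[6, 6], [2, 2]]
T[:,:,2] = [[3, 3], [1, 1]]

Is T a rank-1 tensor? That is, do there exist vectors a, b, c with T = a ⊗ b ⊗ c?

Yes

If T = a ⊗ b ⊗ c then every fibre of T is a multiple of the corresponding factor, so read the factors off the fibres through the nonzero entry T[1,1,1] = 6.
The mode-1 fibre T[:,1,1] = [6, 2] gives a = [3, 1] (primitive direction); the mode-2 fibre T[1,:,1] = [6, 6] gives b = [1, 1]; then c[k] = T[1,1,k] / (a[1]·b[1]) = [6, 3] / 3 = [2, 1].
Expanding [3, 1] ⊗ [1, 1] ⊗ [2, 1] reproduces all 8 entries of T, so T = [3, 1] ⊗ [1, 1] ⊗ [2, 1] and rank(T) ≤ 1.
Equivalently every frontal slice T[:,:,k] is c[k] times the rank-1 matrix [3, 1] ⊗ [1, 1]. So T has rank 1 (it is nonzero).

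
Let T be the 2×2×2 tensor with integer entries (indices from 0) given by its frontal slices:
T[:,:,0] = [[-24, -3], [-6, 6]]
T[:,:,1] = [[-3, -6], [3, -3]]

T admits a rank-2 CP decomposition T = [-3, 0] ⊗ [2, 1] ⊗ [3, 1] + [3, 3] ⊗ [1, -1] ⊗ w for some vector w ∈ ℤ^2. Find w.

Subtract the known terms from T to get the rank-1 residual R = [3, 3] ⊗ [1, -1] ⊗ w, so R[i,j,k] = a[i]·b[j]·w[k]. Pick indices with nonzero a[0]·b[0] = (3)·(1) = 3. Only the fibre through (0,0,·) is needed: R[0,0,:] = T[0,0,:] − Σₗ aₗ[0]bₗ[0]cₗ = [-24, -3] − (-3)·(2)·[3, 1] = [-6, 3]. Then w[k] = R[0,0,k] / 3 for each k, giving w = [-6, 3] / 3 = [-2, 1].

w = [-2, 1]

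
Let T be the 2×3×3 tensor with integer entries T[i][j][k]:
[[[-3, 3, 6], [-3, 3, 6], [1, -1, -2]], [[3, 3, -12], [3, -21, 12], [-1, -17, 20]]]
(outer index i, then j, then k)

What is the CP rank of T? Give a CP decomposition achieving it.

rank(T) = 2

Lower bound: the mode-3 unfolding of T (rows indexed by k, columns by (i,j) = (0,0), (0,1), (0,2), (1,0), (1,1), (1,2)) is [[-3, -3, 1, 3, 3, -1], [3, 3, -1, 3, -21, -17], [6, 6, -2, -12, 12, 20]].
There the 2×2 minor on rows k ∈ {0, 1}, columns (i,j) ∈ {(0,0), (1,0)} is det [[-3, 3], [3, 3]] = -18 ≠ 0, so this unfolding has rank ≥ 2; CP rank is at least every unfolding rank, so rank(T) ≥ 2. (Flattening ranks never certify an upper bound on CP rank; for that we must actually write T with 2 rank-1 terms.)
Upper bound — finding two terms. Write S_k = T[:,:,k] for the frontal slices: S₀ = [[-3, -3, 1], [3, 3, -1]], S₁ = [[3, 3, -1], [3, -21, -17]], S₂ = [[6, 6, -2], [-12, 12, 20]].
If T = a₁ ⊗ b₁ ⊗ c₁ + a₂ ⊗ b₂ ⊗ c₂ then each S_k = c₁[k]·a₁b₁ᵀ + c₂[k]·a₂b₂ᵀ. S₀ and S₁ are linearly independent, so a₁b₁ᵀ and a₂b₂ᵀ must span the same plane of matrices: they are the rank-1 matrices of the form x·S₀ + y·S₁.
The 2×2 minor of x·S₀ + y·S₁ on rows {0,1}, columns {0,1} is 72·xy − 72·y² = 72·(x − y)(y), vanishing at (x:y) = (1:1) and (1:0).
M₁ = S₀ + S₁ = [[0, 0, 0], [6, -18, -18]] = 6·[0, 1][1, -3, -3]ᵀ and M₂ = S₀ = [[-3, -3, 1], [3, 3, -1]] = −[1, -1][3, 3, -1]ᵀ, so take a₁ = [0, 1], b₁ = [1, -3, -3], a₂ = [1, -1], b₂ = [3, 3, -1].
Each slice is an integer combination of E₁ = a₁b₁ᵀ and E₂ = a₂b₂ᵀ: S₀ = −E₂, S₁ = 6·E₁ + E₂, S₂ = −6·E₁ + 2·E₂; reading off coefficients, c₁ = [0, 6, -6] and c₂ = [-1, 1, 2].
Hence T = [0, 1] ⊗ [1, -3, -3] ⊗ [0, 6, -6] + [1, -1] ⊗ [3, 3, -1] ⊗ [-1, 1, 2], so rank(T) ≤ 2.
These bounds meet, so rank(T) = 2.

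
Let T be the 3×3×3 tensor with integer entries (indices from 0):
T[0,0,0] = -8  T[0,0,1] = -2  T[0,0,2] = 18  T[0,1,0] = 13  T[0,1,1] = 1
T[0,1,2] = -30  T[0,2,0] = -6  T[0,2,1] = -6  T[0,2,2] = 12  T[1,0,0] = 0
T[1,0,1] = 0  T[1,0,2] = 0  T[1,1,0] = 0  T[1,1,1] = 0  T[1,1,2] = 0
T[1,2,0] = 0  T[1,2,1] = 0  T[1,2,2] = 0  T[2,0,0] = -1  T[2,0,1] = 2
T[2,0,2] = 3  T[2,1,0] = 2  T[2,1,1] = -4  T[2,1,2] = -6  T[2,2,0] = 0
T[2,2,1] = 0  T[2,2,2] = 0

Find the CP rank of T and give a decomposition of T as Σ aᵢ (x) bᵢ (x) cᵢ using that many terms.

Lower bound: the mode-2 unfolding of T (rows indexed by j, columns by (i,k) = (0,0), (0,1), (0,2), (1,0), (1,1), (1,2), (2,0), (2,1), (2,2)) is [[-8, -2, 18, 0, 0, 0, -1, 2, 3], [13, 1, -30, 0, 0, 0, 2, -4, -6], [-6, -6, 12, 0, 0, 0, 0, 0, 0]].
There the 2×2 minor on rows j ∈ {0, 1}, columns (i,k) ∈ {(0,0), (0,1)} is det [[-8, -2], [13, 1]] = 18 ≠ 0, so this unfolding has rank ≥ 2; CP rank is at least every unfolding rank, so rank(T) ≥ 2. (Unfolding ranks only ever bound the CP rank from below — rank(T) can be strictly larger than all of them — so the matching upper bound has to come from an explicit 2-term decomposition.)
Upper bound — finding two terms. Write S_k = T[:,:,k] for the frontal slices: S₀ = [[-8, 13, -6], [0, 0, 0], [-1, 2, 0]], S₁ = [[-2, 1, -6], [0, 0, 0], [2, -4, 0]], S₂ = [[18, -30, 12], [0, 0, 0], [3, -6, 0]].
If T = a₁ (x) b₁ (x) c₁ + a₂ (x) b₂ (x) c₂ then each S_k = c₁[k]·a₁b₁ᵀ + c₂[k]·a₂b₂ᵀ. S₀ and S₁ are linearly independent, so a₁b₁ᵀ and a₂b₂ᵀ must span the same plane of matrices: they are the rank-1 matrices of the form x·S₀ + y·S₁.
The 2×2 minor of x·S₀ + y·S₁ on rows {0,2}, columns {0,1} is −3·x² + 3·xy + 6·y² = (-3)·(x − 2·y)(x + y), vanishing at (x:y) = (2:1) and (1:-1).
M₁ = 2·S₀ + S₁ = [[-18, 27, -18], [0, 0, 0], [0, 0, 0]] = (-9)·(1, 0, 0)(2, -3, 2)ᵀ and M₂ = S₀ − S₁ = [[-6, 12, 0], [0, 0, 0], [-3, 6, 0]] = (-3)·(2, 0, 1)(1, -2, 0)ᵀ, so take a₁ = (1, 0, 0), b₁ = (2, -3, 2), a₂ = (2, 0, 1), b₂ = (1, -2, 0).
Each slice is an integer combination of E₁ = a₁b₁ᵀ and E₂ = a₂b₂ᵀ: S₀ = −3·E₁ − E₂, S₁ = −3·E₁ + 2·E₂, S₂ = 6·E₁ + 3·E₂; reading off coefficients, c₁ = (-3, -3, 6) and c₂ = (-1, 2, 3).
Hence T = (1, 0, 0) (x) (2, -3, 2) (x) (-3, -3, 6) + (2, 0, 1) (x) (1, -2, 0) (x) (-1, 2, 3), so rank(T) ≤ 2.
These bounds meet, so rank(T) = 2.

rank(T) = 2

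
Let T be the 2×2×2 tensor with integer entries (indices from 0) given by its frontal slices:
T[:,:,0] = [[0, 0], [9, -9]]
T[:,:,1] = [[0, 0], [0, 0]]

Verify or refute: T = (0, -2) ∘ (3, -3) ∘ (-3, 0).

Reconstruct entry (1,0,0) from the claimed factors: Σₗ aₗ[1]bₗ[0]cₗ[0] = (-2)·(3)·(-3) = 18, but T[1,0,0] = 9. The claim is false.

No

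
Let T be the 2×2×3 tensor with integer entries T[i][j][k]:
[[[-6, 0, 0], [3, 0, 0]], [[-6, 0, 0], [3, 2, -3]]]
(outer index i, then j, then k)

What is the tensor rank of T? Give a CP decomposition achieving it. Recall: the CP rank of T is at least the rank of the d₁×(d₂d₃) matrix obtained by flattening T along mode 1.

Lower bound: the mode-3 unfolding of T (rows indexed by k, columns by (i,j) = (0,0), (0,1), (1,0), (1,1)) is [[-6, 3, -6, 3], [0, 0, 0, 2], [0, 0, 0, -3]].
There the 2×2 minor on rows k ∈ {0, 1}, columns (i,j) ∈ {(0,0), (1,1)} is det [[-6, 3], [0, 2]] = -12 ≠ 0, so this unfolding has rank ≥ 2; CP rank is at least every unfolding rank, so rank(T) ≥ 2. (This is only a lower bound: in general the CP rank may exceed every unfolding rank, so we still need to exhibit 2 rank-1 terms summing to T.)
Upper bound — finding two terms. Write S_k = T[:,:,k] for the frontal slices: S₀ = [[-6, 3], [-6, 3]], S₁ = [[0, 0], [0, 2]], S₂ = [[0, 0], [0, -3]].
If T = a₁ ⊗ b₁ ⊗ c₁ + a₂ ⊗ b₂ ⊗ c₂ then each S_k = c₁[k]·a₁b₁ᵀ + c₂[k]·a₂b₂ᵀ. S₀ and S₁ are linearly independent, so a₁b₁ᵀ and a₂b₂ᵀ must span the same plane of matrices: they are the rank-1 matrices of the form x·S₀ + y·S₁.
det(x·S₀ + y·S₁) is −12·xy = (-12)·(y)(x), vanishing at (x:y) = (1:0) and (0:1).
M₁ = S₀ = [[-6, 3], [-6, 3]] = (-3)·[1, 1][2, -1]ᵀ and M₂ = S₁ = [[0, 0], [0, 2]] = 2·[0, 1][0, 1]ᵀ, so take a₁ = [1, 1], b₁ = [2, -1], a₂ = [0, 1], b₂ = [0, 1].
Each slice is an integer combination of E₁ = a₁b₁ᵀ and E₂ = a₂b₂ᵀ: S₀ = −3·E₁, S₁ = 2·E₂, S₂ = −3·E₂; reading off coefficients, c₁ = [-3, 0, 0] and c₂ = [0, 2, -3].
Hence T = [1, 1] ⊗ [2, -1] ⊗ [-3, 0, 0] + [0, 1] ⊗ [0, 1] ⊗ [0, 2, -3], so rank(T) ≤ 2.
These bounds meet, so rank(T) = 2.

rank(T) = 2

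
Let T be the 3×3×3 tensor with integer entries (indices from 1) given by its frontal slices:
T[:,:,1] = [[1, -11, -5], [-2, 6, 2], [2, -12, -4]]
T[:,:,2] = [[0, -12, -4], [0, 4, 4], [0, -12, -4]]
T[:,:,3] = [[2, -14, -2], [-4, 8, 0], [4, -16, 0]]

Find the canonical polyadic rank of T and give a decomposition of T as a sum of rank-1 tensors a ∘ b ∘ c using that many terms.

rank(T) = 3

Lower bound: the mode-3 unfolding of T (rows indexed by k, columns by (i,j) = (1,1), (1,2), (1,3), (2,1), (2,2), (2,3), (3,1), (3,2), (3,3)) is [[1, -11, -5, -2, 6, 2, 2, -12, -4], [0, -12, -4, 0, 4, 4, 0, -12, -4], [2, -14, -2, -4, 8, 0, 4, -16, 0]].
There the 3×3 minor on rows k ∈ {1, 2, 3}, columns (i,j) ∈ {(1,1), (1,2), (1,3)} is det [[1, -11, -5], [0, -12, -4], [2, -14, -2]] = -64 ≠ 0, so this unfolding has rank ≥ 3; CP rank is at least every unfolding rank, so rank(T) ≥ 3. (Flattening ranks never certify an upper bound on CP rank; for that we must actually write T with 3 rank-1 terms.)
Upper bound: T is a sum of 3 rank-1 terms, T = [1, -2, 2] ∘ [1, -1, 1] ∘ [1, 0, 2] + [1, 0, 1] ∘ [0, 1, -1] ∘ [-2, -4, -4] + [2, -1, 2] ∘ [0, 1, 1] ∘ [-4, -4, -4] (one valid choice — decompositions are not unique — normalised so each a, b is primitive with positive first nonzero entry; check it by expanding all entries), so rank(T) ≤ 3.
These bounds meet, so rank(T) = 3.
Check entry T[2,1,2] = 0: (-2)·(1)·(0) + (0)·(0)·(-4) + (-1)·(0)·(-4) = 0.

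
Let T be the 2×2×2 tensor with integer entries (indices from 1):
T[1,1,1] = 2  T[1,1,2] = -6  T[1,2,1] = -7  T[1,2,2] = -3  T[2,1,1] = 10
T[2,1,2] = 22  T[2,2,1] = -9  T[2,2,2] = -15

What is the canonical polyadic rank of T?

2

Lower bound: in the mode-2 unfolding of T (rows indexed by j, columns by (i,k)) the 2×2 minor on rows j ∈ {1, 2}, columns (i,k) ∈ {(1,1), (1,2)} is det [[2, -6], [-7, -3]] = -48 ≠ 0, so that unfolding has rank ≥ 2 and hence rank(T) ≥ 2 (CP rank is at least every unfolding rank, though it can be larger).
Upper bound: with S_k = T[:,:,k], the two rank-1 terms a₁b₁ᵀ, a₂b₂ᵀ are the rank-1 members of the pencil x·S₁ + y·S₂.
det(x·S₁ + y·S₂) is 52·x² + 208·xy + 156·y² = 52·(x + 3·y)(x + y), vanishing at (x:y) = (3:-1) and (1:-1).
M₁ = 3·S₁ − S₂ = [[12, -18], [8, -12]] = 2·(3, 2)(2, -3)ᵀ and M₂ = S₁ − S₂ = [[8, -4], [-12, 6]] = 2·(2, -3)(2, -1)ᵀ, so take a₁ = (3, 2), b₁ = (2, -3), a₂ = (2, -3), b₂ = (2, -1).
Each slice is an integer combination of E₁ = a₁b₁ᵀ and E₂ = a₂b₂ᵀ: S₁ = E₁ − E₂, S₂ = E₁ − 3·E₂; reading off coefficients, c₁ = (1, 1) and c₂ = (-1, -3).
Hence T = (3, 2) ∘ (2, -3) ∘ (1, 1) + (2, -3) ∘ (2, -1) ∘ (-1, -3), so rank(T) ≤ 2.
These bounds meet, so rank(T) = 2.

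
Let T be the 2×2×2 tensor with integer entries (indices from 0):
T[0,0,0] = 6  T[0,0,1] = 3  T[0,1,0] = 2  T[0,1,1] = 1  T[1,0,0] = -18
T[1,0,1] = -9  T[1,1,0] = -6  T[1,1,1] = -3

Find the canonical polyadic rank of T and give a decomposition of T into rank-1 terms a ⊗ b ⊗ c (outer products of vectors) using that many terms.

rank(T) = 1

Lower bound: T ≠ 0 (e.g. T[0,0,0] = 6), so rank(T) ≥ 1.
Upper bound: if T = a ⊗ b ⊗ c then every fibre of T is a multiple of the corresponding factor, so read the factors off the fibres through the nonzero entry T[0,0,0] = 6.
The mode-1 fibre T[:,0,0] = [6, -18] gives a = [1, -3] (primitive direction); the mode-2 fibre T[0,:,0] = [6, 2] gives b = [3, 1]; then c[k] = T[0,0,k] / (a[0]·b[0]) = [6, 3] / 3 = [2, 1].
Expanding [1, -3] ⊗ [3, 1] ⊗ [2, 1] reproduces all 8 entries of T, so T = [1, -3] ⊗ [3, 1] ⊗ [2, 1] and rank(T) ≤ 1.
These bounds meet, so rank(T) = 1.
Check entry T[1,1,0] = -6: (-3)·(1)·(2) = -6.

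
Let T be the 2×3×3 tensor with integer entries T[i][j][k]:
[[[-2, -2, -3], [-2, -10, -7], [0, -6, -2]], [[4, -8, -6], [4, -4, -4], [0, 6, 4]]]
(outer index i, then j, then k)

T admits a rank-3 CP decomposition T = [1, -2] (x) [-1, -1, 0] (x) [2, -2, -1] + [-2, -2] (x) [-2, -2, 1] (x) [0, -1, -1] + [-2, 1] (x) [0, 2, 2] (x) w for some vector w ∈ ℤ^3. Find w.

w = [0, 2, 1]

Subtract the known terms from T to get the rank-1 residual R = [-2, 1] (x) [0, 2, 2] (x) w, so R[i,j,k] = a[i]·b[j]·w[k]. Pick indices with nonzero a[0]·b[1] = (-2)·(2) = -4. Only the fibre through (0,1,·) is needed: R[0,1,:] = T[0,1,:] − Σₗ aₗ[0]bₗ[1]cₗ = [-2, -10, -7] − (1)·(-1)·[2, -2, -1] − (-2)·(-2)·[0, -1, -1] = [0, -8, -4]. Then w[k] = R[0,1,k] / -4 for each k, giving w = [0, -8, -4] / -4 = [0, 2, 1].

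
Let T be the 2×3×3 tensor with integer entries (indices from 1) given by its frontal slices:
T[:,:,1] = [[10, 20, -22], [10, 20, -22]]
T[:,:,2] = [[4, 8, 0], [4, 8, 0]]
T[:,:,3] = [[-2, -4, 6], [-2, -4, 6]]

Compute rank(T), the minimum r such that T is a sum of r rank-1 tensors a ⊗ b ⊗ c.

2

Lower bound: in the mode-3 unfolding of T (rows indexed by k, columns by (i,j)) the 2×2 minor on rows k ∈ {1, 2}, columns (i,j) ∈ {(1,1), (1,3)} is det [[10, -22], [4, 0]] = 88 ≠ 0, so that unfolding has rank ≥ 2 and hence rank(T) ≥ 2 (CP rank is at least every unfolding rank, though it can be larger).
Upper bound: T[i,:,:] = a[i]·M for every slice, with a = [1, 1] and M = [[10, 4, -2], [20, 8, -4], [-22, 0, 6]] (rows j, columns k).
The rows of M satisfy (row 2) = 2·(row 1), so splitting by rows, M = [1, 2, 0][10, 4, -2]ᵀ + [0, 0, 1][-22, 0, 6]ᵀ.
Hence T = [1, 1] ⊗ [1, 2, 0] ⊗ [10, 4, -2] + [1, 1] ⊗ [0, 0, 1] ⊗ [-22, 0, 6], so rank(T) ≤ 2.
These bounds meet, so rank(T) = 2.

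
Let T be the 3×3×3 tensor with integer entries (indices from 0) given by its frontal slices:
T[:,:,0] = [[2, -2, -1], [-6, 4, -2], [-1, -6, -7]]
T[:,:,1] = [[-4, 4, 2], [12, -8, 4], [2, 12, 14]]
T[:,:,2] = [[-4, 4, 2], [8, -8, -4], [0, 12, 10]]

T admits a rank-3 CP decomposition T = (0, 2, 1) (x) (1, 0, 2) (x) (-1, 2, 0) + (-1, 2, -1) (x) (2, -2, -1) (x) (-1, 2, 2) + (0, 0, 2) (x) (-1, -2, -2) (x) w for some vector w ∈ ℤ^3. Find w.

w = (1, -2, -2)

Subtract the known terms from T to get the rank-1 residual R = (0, 0, 2) (x) (-1, -2, -2) (x) w, so R[i,j,k] = a[i]·b[j]·w[k]. Pick indices with nonzero a[2]·b[0] = (2)·(-1) = -2. Only the fibre through (2,0,·) is needed: R[2,0,:] = T[2,0,:] − Σₗ aₗ[2]bₗ[0]cₗ = [-1, 2, 0] − (1)·(1)·(-1, 2, 0) − (-1)·(2)·(-1, 2, 2) = [-2, 4, 4]. Then w[k] = R[2,0,k] / -2 for each k, giving w = [-2, 4, 4] / -2 = (1, -2, -2).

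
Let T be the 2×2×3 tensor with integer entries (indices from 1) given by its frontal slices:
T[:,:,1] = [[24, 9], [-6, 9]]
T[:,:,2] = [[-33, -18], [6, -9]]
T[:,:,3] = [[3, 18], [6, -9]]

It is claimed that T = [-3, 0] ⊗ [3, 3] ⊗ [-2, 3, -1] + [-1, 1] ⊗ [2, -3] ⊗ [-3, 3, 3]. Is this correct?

Reconstruct entrywise from the claimed factors. For example, T[2,2,1] = 9 and Σₗ aₗ[2]bₗ[2]cₗ[1] = (0)·(3)·(-2) + (1)·(-3)·(-3) = 9; checking all 12 entries, every one matches. The claim holds.

Yes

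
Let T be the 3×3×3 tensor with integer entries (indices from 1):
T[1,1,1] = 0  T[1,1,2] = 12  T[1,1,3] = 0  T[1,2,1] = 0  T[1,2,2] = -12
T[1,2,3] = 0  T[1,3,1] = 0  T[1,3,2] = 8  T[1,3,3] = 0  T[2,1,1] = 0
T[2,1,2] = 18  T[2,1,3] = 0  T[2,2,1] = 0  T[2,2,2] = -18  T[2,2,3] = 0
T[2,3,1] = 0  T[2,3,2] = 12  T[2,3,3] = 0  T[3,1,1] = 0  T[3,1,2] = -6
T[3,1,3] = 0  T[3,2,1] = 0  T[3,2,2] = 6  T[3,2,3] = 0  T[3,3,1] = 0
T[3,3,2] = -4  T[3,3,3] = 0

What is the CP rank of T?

Lower bound: T ≠ 0 (e.g. T[1,1,2] = 12), so rank(T) ≥ 1.
Upper bound: the mode-1 fibre T[:,1,2] = [12, 18, -6] gives a = [2, 3, -1] (primitive direction); the mode-2 fibre T[1,:,2] = [12, -12, 8] gives b = [3, -3, 2]; then c[k] = T[1,1,k] / (a[1]·b[1]) = [0, 12, 0] / 6 = [0, 2, 0].
Expanding [2, 3, -1] ⊗ [3, -3, 2] ⊗ [0, 2, 0] reproduces all 27 entries of T, so T = [2, 3, -1] ⊗ [3, -3, 2] ⊗ [0, 2, 0] and rank(T) ≤ 1.
These bounds meet, so rank(T) = 1.

1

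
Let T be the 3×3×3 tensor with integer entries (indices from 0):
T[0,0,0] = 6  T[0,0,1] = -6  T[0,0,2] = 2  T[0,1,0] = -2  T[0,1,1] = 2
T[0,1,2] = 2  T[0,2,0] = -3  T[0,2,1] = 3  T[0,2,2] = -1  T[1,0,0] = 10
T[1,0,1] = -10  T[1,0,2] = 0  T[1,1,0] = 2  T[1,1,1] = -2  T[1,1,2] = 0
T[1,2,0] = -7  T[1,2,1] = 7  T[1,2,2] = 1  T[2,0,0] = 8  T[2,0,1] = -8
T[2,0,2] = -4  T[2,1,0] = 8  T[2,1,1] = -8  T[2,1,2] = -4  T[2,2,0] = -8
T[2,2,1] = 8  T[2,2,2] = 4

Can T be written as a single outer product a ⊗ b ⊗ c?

No

The mode-2 unfolding of T (rows indexed by j, columns by (i,k) = (0,0), (0,1), (0,2), (1,0), (1,1), (1,2), (2,0), (2,1), (2,2)) is [[6, -6, 2, 10, -10, 0, 8, -8, -4], [-2, 2, 2, 2, -2, 0, 8, -8, -4], [-3, 3, -1, -7, 7, 1, -8, 8, 4]].
There the 3×3 minor on rows j ∈ {0, 1, 2}, columns (i,k) ∈ {(0,0), (0,2), (1,0)} is det [[6, 2, 10], [-2, 2, 2], [-3, -1, -7]] = -32 ≠ 0, so this unfolding has rank ≥ 3; CP rank is at least every unfolding rank, so rank(T) ≥ 3.
In particular rank(T) ≥ 3 > 1, so T is not rank-1.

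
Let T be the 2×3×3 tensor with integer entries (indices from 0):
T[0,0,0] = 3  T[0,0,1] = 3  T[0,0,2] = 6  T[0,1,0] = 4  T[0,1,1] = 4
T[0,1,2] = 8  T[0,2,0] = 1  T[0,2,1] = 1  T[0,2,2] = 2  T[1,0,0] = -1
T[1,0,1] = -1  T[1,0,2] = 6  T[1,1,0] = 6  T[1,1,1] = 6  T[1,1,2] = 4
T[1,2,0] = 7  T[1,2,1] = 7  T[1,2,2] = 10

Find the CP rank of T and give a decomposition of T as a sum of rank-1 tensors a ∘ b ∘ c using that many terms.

rank(T) = 3

Lower bound: in the mode-2 unfolding of T (rows indexed by j, columns by (i,k)) the 3×3 minor on rows j ∈ {0, 1, 2}, columns (i,k) ∈ {(0,0), (1,0), (1,2)} is det [[3, -1, 6], [4, 6, 4], [1, 7, 10]] = 264 ≠ 0, so that unfolding has rank ≥ 3 and hence rank(T) ≥ 3 (CP rank is at least every unfolding rank, though it can be larger).
Upper bound: T is a sum of 3 rank-1 terms, T = [0, 1] ∘ [2, -2, -1] ∘ [-2, -2, 0] + [1, -1] ∘ [1, 2, -1] ∘ [1, 1, 2] + [1, 2] ∘ [1, 1, 1] ∘ [2, 2, 4] (written with every a and b primitive with positive leading entry and the scale carried by c; CP decompositions are not unique, and this one is verified by expanding entrywise), so rank(T) ≤ 3.
These bounds meet, so rank(T) = 3.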